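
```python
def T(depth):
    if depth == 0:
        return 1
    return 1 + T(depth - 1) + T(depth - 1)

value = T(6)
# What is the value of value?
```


T(6)
= 1 + T(5) + T(5)
= 1 + 2 * T(5)
T(k) = 2^(k+1) - 1
T(0) = 1
T(1) = 3
T(2) = 7
T(3) = 15
T(4) = 31
T(6) = 2^7 - 1 = 127


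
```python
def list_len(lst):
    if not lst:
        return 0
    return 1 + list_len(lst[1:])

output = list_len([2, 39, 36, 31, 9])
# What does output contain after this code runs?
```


list_len([2, 39, 36, 31, 9])
= 1 + list_len([39, 36, 31, 9])
= 1 + 1 + list_len([36, 31, 9])
= 1 + 1 + 1 + list_len([31, 9])
= 1 + 1 + 1 + 1 + list_len([9])
= 1 + 1 + 1 + 1 + 1 + list_len([])
= 1 + 1 + 1 + 1 + 1 + 0
= 5


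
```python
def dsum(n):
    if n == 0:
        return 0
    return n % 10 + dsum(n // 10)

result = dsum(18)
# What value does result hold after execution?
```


dsum(18)
= 8 + dsum(1)
= 8 + 1 + dsum(0)
= 8 + 1 + 0
= 9


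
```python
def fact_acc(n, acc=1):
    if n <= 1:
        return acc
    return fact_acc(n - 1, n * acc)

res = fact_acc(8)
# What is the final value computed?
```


fact_acc(8, 1)
= fact_acc(7, 8 * 1) = fact_acc(7, 8)
= fact_acc(6, 7 * 8) = fact_acc(6, 56)
= fact_acc(5, 6 * 56) = fact_acc(5, 336)
= fact_acc(4, 5 * 336) = fact_acc(4, 1680)
= fact_acc(3, 4 * 1680) = fact_acc(3, 6720)
= fact_acc(2, 3 * 6720) = fact_acc(2, 20160)
= fact_acc(1, 2 * 20160) = fact_acc(1, 40320)
n <= 1, return acc = 40320


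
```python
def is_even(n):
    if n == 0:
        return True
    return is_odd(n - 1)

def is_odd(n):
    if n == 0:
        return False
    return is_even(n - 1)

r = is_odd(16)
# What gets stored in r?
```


is_odd(16)
= is_even(15)
= is_odd(14)
= is_even(13)
= is_odd(12)
= is_even(11)
= is_odd(10)
= is_even(9)
= is_odd(8)
= is_even(7)
= is_odd(6)
= is_even(5)
= is_odd(4)
= is_even(3)
= is_odd(2)
= is_even(1)
= is_odd(0)
n == 0: return False
= False


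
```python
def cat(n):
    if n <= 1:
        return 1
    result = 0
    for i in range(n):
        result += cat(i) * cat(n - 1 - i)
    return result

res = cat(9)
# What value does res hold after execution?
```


cat(9)
= sum of cat(i) * cat(9-1-i) for i in 0..8
First compute sub-values bottom-up:
  cat(0) = 1, cat(1) = 1
  cat(2) = 1*1 + 1*1 = 2
  cat(3) = 1*2 + 1*1 + 2*1 = 5
  cat(4) = 1*5 + 1*2 + 2*1 + 5*1 = 14
  cat(5) = 1*14 + 1*5 + 2*2 + 5*1 + 14*1 = 42
  cat(6) = 1*42 + 1*14 + 2*5 + 5*2 + 14*1 + 42*1 = 132
  cat(7) = 1*132 + 1*42 + 2*14 + 5*5 + 14*2 + 42*1 + 132*1 = 429
  cat(8) = 1*429 + 1*132 + 2*42 + 5*14 + 14*5 + 42*2 + 132*1 + 429*1 = 1430
Now cat(9):
  cat(0)*cat(8) = 1*1430 = 1430
  cat(1)*cat(7) = 1*429 = 429
  cat(2)*cat(6) = 2*132 = 264
  cat(3)*cat(5) = 5*42 = 210
  cat(4)*cat(4) = 14*14 = 196
  cat(5)*cat(3) = 42*5 = 210
  cat(6)*cat(2) = 132*2 = 264
  cat(7)*cat(1) = 429*1 = 429
  cat(8)*cat(0) = 1430*1 = 1430
= 1430 + 429 + 264 + 210 + 196 + 210 + 264 + 429 + 1430
= 4862


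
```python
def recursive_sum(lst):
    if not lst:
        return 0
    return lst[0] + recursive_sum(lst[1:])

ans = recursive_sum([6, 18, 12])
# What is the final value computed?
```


recursive_sum([6, 18, 12])
= 6 + recursive_sum([18, 12])
= 6 + 18 + recursive_sum([12])
= 6 + 18 + 12 + recursive_sum([])
= 6 + 18 + 12 + 0
= 36


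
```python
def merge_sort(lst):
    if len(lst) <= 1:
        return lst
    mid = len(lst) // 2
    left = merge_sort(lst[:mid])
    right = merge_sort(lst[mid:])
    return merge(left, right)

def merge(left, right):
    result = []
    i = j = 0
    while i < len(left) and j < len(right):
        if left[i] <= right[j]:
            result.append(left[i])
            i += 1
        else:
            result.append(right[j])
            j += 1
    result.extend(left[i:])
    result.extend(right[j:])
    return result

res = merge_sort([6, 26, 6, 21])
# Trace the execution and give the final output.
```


merge_sort([6, 26, 6, 21])
Split into [6, 26] and [6, 21]
Left sorted: [6, 26]
Right sorted: [6, 21]
Merge [6, 26] and [6, 21]
= [6, 6, 21, 26]


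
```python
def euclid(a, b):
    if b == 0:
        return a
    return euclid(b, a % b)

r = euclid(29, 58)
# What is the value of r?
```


euclid(29, 58)
= euclid(58, 29 % 58) = euclid(58, 29)
= euclid(29, 58 % 29) = euclid(29, 0)
b == 0, return a = 29


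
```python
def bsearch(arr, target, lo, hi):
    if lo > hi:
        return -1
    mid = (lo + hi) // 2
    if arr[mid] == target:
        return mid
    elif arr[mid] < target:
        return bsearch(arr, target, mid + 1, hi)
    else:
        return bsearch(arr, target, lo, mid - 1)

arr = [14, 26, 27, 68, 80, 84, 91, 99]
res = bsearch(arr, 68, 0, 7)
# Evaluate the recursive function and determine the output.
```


bsearch(arr, 68, 0, 7)
lo=0, hi=7, mid=3, arr[mid]=68
arr[3] == 68, found at index 3
= 3


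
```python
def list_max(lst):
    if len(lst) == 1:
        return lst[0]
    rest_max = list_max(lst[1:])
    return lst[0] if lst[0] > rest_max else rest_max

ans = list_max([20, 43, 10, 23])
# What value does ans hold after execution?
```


list_max([20, 43, 10, 23])
= compare 20 with list_max([43, 10, 23])
= compare 43 with list_max([10, 23])
= compare 10 with list_max([23])
Base: list_max([23]) = 23
compare 10 with 23: max = 23
compare 43 with 23: max = 43
compare 20 with 43: max = 43
= 43


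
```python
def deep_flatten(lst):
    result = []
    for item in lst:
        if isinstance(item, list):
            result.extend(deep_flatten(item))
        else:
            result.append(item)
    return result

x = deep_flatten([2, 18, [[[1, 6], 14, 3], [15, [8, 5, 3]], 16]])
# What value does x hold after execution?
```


deep_flatten([2, 18, [[[1, 6], 14, 3], [15, [8, 5, 3]], 16]])
Processing each element:
  2 is not a list -> append 2
  18 is not a list -> append 18
  [[[1, 6], 14, 3], [15, [8, 5, 3]], 16] is a list -> deep_flatten recursively -> [1, 6, 14, 3, 15, 8, 5, 3, 16]
= [2, 18, 1, 6, 14, 3, 15, 8, 5, 3, 16]


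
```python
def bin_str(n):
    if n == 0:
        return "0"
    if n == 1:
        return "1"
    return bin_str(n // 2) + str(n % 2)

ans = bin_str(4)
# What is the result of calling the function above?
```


bin_str(4)
= bin_str(2) + "0"
= bin_str(1) + "0" + "0"
= "1" + "0" + "0"
= "100"


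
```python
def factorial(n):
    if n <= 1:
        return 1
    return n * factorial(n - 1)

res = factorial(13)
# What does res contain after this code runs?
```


factorial(13)
= 13 * factorial(12)
= 13 * 12 * factorial(11)
= 13 * 12 * 11 * factorial(10)
= 13 * 12 * 11 * 10 * factorial(9)
= 13 * 12 * 11 * 10 * 9 * factorial(8)
= 13 * 12 * 11 * 10 * 9 * 8 * factorial(7)
= 13 * 12 * 11 * 10 * 9 * 8 * 7 * factorial(6)
= 13 * 12 * 11 * 10 * 9 * 8 * 7 * 6 * factorial(5)
= 13 * 12 * 11 * 10 * 9 * 8 * 7 * 6 * 5 * factorial(4)
= 13 * 12 * 11 * 10 * 9 * 8 * 7 * 6 * 5 * 4 * factorial(3)
= 13 * 12 * 11 * 10 * 9 * 8 * 7 * 6 * 5 * 4 * 3 * factorial(2)
= 13 * 12 * 11 * 10 * 9 * 8 * 7 * 6 * 5 * 4 * 3 * 2 * factorial(1)
= 13 * 12 * 11 * 10 * 9 * 8 * 7 * 6 * 5 * 4 * 3 * 2 * 1
= 6227020800


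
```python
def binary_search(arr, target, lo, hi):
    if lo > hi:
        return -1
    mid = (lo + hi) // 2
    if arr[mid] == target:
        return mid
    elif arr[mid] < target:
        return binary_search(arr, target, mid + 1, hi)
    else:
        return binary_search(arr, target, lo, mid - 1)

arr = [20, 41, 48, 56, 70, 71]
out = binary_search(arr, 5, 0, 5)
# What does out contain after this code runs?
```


binary_search(arr, 5, 0, 5)
lo=0, hi=5, mid=2, arr[mid]=48
48 > 5, search left half
lo=0, hi=1, mid=0, arr[mid]=20
20 > 5, search left half
lo > hi, target not found, return -1
= -1


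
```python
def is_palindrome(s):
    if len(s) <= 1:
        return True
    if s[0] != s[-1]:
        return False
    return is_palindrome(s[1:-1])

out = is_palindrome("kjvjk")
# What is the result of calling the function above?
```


is_palindrome("kjvjk")
"kjvjk": s[0]='k' == s[-1]='k' -> is_palindrome("jvj")
"jvj": s[0]='j' == s[-1]='j' -> is_palindrome("v")
"v": len <= 1 -> True
= True


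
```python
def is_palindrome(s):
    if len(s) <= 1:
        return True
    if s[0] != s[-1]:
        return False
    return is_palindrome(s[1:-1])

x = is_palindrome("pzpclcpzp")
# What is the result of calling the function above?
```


is_palindrome("pzpclcpzp")
"pzpclcpzp": s[0]='p' == s[-1]='p' -> is_palindrome("zpclcpz")
"zpclcpz": s[0]='z' == s[-1]='z' -> is_palindrome("pclcp")
"pclcp": s[0]='p' == s[-1]='p' -> is_palindrome("clc")
"clc": s[0]='c' == s[-1]='c' -> is_palindrome("l")
"l": len <= 1 -> True
= True


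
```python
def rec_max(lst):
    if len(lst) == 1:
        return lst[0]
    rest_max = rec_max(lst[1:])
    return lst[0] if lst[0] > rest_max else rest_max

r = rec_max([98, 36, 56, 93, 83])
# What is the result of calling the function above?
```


rec_max([98, 36, 56, 93, 83])
= compare 98 with rec_max([36, 56, 93, 83])
= compare 36 with rec_max([56, 93, 83])
= compare 56 with rec_max([93, 83])
= compare 93 with rec_max([83])
Base: rec_max([83]) = 83
compare 93 with 83: max = 93
compare 56 with 93: max = 93
compare 36 with 93: max = 93
compare 98 with 93: max = 98
= 98


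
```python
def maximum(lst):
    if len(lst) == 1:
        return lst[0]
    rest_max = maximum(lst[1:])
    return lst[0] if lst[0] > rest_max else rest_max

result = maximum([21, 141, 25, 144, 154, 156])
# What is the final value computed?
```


maximum([21, 141, 25, 144, 154, 156])
= compare 21 with maximum([141, 25, 144, 154, 156])
= compare 141 with maximum([25, 144, 154, 156])
= compare 25 with maximum([144, 154, 156])
= compare 144 with maximum([154, 156])
= compare 154 with maximum([156])
Base: maximum([156]) = 156
compare 154 with 156: max = 156
compare 144 with 156: max = 156
compare 25 with 156: max = 156
compare 141 with 156: max = 156
compare 21 with 156: max = 156
= 156


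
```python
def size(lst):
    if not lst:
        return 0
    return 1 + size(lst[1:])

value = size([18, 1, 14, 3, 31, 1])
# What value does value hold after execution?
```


size([18, 1, 14, 3, 31, 1])
= 1 + size([1, 14, 3, 31, 1])
= 1 + 1 + size([14, 3, 31, 1])
= 1 + 1 + 1 + size([3, 31, 1])
= 1 + 1 + 1 + 1 + size([31, 1])
= 1 + 1 + 1 + 1 + 1 + size([1])
= 1 + 1 + 1 + 1 + 1 + 1 + size([])
= 1 + 1 + 1 + 1 + 1 + 1 + 0
= 6


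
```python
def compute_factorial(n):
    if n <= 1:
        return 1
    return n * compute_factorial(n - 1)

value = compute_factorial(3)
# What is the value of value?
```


compute_factorial(3)
= 3 * compute_factorial(2)
= 3 * 2 * compute_factorial(1)
= 3 * 2 * 1
= 6


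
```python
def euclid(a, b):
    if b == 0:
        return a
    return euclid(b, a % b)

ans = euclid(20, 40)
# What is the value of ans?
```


euclid(20, 40)
= euclid(40, 20 % 40) = euclid(40, 20)
= euclid(20, 40 % 20) = euclid(20, 0)
b == 0, return a = 20


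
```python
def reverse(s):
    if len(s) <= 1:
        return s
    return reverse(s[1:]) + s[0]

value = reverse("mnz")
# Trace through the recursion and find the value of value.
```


reverse("mnz")
= reverse("nz") + "m"
= reverse("z") + "n" + "m"
= "z" + "n" + "m"
= "znm"


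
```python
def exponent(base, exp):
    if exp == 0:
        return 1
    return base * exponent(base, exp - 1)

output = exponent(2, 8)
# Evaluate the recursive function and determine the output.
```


exponent(2, 8)
= 2 * exponent(2, 7)
= 2 * 2 * exponent(2, 6)
= 2 * 2 * 2 * exponent(2, 5)
= 2 * 2 * 2 * 2 * exponent(2, 4)
= 2 * 2 * 2 * 2 * 2 * exponent(2, 3)
= 2 * 2 * 2 * 2 * 2 * 2 * exponent(2, 2)
= 2 * 2 * 2 * 2 * 2 * 2 * 2 * exponent(2, 1)
= 2 * 2 * 2 * 2 * 2 * 2 * 2 * 2 * exponent(2, 0)
= 2 * 2 * 2 * 2 * 2 * 2 * 2 * 2 * 1
= 256


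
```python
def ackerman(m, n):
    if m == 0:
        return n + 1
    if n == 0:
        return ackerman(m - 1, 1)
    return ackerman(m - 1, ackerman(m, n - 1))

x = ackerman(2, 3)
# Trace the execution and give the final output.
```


ackerman(2, 3)
= ackerman(1, ackerman(2, 2))
First compute ackerman(2, 2) = 7
= ackerman(1, 7)
= 9


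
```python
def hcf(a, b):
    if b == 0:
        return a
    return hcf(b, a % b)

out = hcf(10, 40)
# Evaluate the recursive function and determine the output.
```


hcf(10, 40)
= hcf(40, 10 % 40) = hcf(40, 10)
= hcf(10, 40 % 10) = hcf(10, 0)
b == 0, return a = 10


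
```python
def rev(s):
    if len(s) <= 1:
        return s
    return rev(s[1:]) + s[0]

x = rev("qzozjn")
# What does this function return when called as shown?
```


rev("qzozjn")
= rev("zozjn") + "q"
= rev("ozjn") + "z" + "q"
= rev("zjn") + "o" + "z" + "q"
= rev("jn") + "z" + "o" + "z" + "q"
= rev("n") + "j" + "z" + "o" + "z" + "q"
= "n" + "j" + "z" + "o" + "z" + "q"
= "njzozq"


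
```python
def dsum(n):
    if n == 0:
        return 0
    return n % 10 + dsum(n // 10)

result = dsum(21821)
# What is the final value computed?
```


dsum(21821)
= 1 + dsum(2182)
= 1 + 2 + dsum(218)
= 1 + 2 + 8 + dsum(21)
= 1 + 2 + 8 + 1 + dsum(2)
= 1 + 2 + 8 + 1 + 2 + dsum(0)
= 1 + 2 + 8 + 1 + 2 + 0
= 14


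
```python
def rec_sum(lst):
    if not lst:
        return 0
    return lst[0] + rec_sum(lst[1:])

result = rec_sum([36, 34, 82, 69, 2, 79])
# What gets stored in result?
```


rec_sum([36, 34, 82, 69, 2, 79])
= 36 + rec_sum([34, 82, 69, 2, 79])
= 36 + 34 + rec_sum([82, 69, 2, 79])
= 36 + 34 + 82 + rec_sum([69, 2, 79])
= 36 + 34 + 82 + 69 + rec_sum([2, 79])
= 36 + 34 + 82 + 69 + 2 + rec_sum([79])
= 36 + 34 + 82 + 69 + 2 + 79 + rec_sum([])
= 36 + 34 + 82 + 69 + 2 + 79 + 0
= 302


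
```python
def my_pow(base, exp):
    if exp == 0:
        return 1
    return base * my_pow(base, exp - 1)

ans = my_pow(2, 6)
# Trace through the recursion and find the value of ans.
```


my_pow(2, 6)
= 2 * my_pow(2, 5)
= 2 * 2 * my_pow(2, 4)
= 2 * 2 * 2 * my_pow(2, 3)
= 2 * 2 * 2 * 2 * my_pow(2, 2)
= 2 * 2 * 2 * 2 * 2 * my_pow(2, 1)
= 2 * 2 * 2 * 2 * 2 * 2 * my_pow(2, 0)
= 2 * 2 * 2 * 2 * 2 * 2 * 1
= 64


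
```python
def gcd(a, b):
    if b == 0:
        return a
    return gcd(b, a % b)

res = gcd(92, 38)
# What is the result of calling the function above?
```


gcd(92, 38)
= gcd(38, 92 % 38) = gcd(38, 16)
= gcd(16, 38 % 16) = gcd(16, 6)
= gcd(6, 16 % 6) = gcd(6, 4)
= gcd(4, 6 % 4) = gcd(4, 2)
= gcd(2, 4 % 2) = gcd(2, 0)
b == 0, return a = 2


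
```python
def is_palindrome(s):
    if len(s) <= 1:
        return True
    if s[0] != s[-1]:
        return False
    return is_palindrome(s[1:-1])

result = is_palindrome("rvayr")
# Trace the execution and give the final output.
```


is_palindrome("rvayr")
"rvayr": s[0]='r' == s[-1]='r' -> is_palindrome("vay")
"vay": s[0]='v' != s[-1]='y' -> False
= False


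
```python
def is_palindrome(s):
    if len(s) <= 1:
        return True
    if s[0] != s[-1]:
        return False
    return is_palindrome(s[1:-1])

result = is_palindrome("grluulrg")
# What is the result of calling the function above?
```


is_palindrome("grluulrg")
"grluulrg": s[0]='g' == s[-1]='g' -> is_palindrome("rluulr")
"rluulr": s[0]='r' == s[-1]='r' -> is_palindrome("luul")
"luul": s[0]='l' == s[-1]='l' -> is_palindrome("uu")
"uu": s[0]='u' == s[-1]='u' -> is_palindrome("")
"": len <= 1 -> True
= True


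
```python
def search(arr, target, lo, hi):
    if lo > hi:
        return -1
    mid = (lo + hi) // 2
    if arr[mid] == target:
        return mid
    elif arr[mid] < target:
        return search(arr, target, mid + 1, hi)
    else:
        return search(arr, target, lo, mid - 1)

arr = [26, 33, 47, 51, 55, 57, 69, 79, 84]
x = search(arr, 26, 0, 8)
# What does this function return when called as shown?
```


search(arr, 26, 0, 8)
lo=0, hi=8, mid=4, arr[mid]=55
55 > 26, search left half
lo=0, hi=3, mid=1, arr[mid]=33
33 > 26, search left half
lo=0, hi=0, mid=0, arr[mid]=26
arr[0] == 26, found at index 0
= 0


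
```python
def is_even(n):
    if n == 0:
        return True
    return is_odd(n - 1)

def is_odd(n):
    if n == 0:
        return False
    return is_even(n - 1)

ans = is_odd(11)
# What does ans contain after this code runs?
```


is_odd(11)
= is_even(10)
= is_odd(9)
= is_even(8)
= is_odd(7)
= is_even(6)
= is_odd(5)
= is_even(4)
= is_odd(3)
= is_even(2)
= is_odd(1)
= is_even(0)
n == 0: return True
= True


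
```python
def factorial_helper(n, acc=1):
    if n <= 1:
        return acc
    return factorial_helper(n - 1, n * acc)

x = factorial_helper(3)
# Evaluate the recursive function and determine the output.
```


factorial_helper(3, 1)
= factorial_helper(2, 3 * 1) = factorial_helper(2, 3)
= factorial_helper(1, 2 * 3) = factorial_helper(1, 6)
n <= 1, return acc = 6


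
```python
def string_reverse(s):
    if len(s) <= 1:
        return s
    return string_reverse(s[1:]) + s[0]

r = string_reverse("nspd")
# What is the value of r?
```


string_reverse("nspd")
= string_reverse("spd") + "n"
= string_reverse("pd") + "s" + "n"
= string_reverse("d") + "p" + "s" + "n"
= "d" + "p" + "s" + "n"
= "dpsn"


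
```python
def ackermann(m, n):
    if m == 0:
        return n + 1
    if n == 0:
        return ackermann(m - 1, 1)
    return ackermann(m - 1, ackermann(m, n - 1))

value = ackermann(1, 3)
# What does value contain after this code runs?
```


ackermann(1, 3)
= ackermann(0, ackermann(1, 2))
First compute ackermann(1, 2) = 4
= ackermann(0, 4)
= 5


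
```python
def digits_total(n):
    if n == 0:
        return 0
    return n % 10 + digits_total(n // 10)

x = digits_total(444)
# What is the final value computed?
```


digits_total(444)
= 4 + digits_total(44)
= 4 + 4 + digits_total(4)
= 4 + 4 + 4 + digits_total(0)
= 4 + 4 + 4 + 0
= 12


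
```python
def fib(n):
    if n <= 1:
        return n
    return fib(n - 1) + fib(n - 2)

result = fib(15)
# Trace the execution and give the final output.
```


fib(15)
= fib(14) + fib(13)
= (fib(13) + fib(12)) + fib(13)
Computing bottom-up: fib(0)=0, fib(1)=1, fib(2)=1, fib(3)=2, fib(4)=3, fib(5)=5, fib(6)=8, fib(7)=13, fib(8)=21, fib(9)=34, fib(10)=55, fib(11)=89, fib(12)=144, fib(13)=233, fib(14)=377, fib(15)=610
= 610


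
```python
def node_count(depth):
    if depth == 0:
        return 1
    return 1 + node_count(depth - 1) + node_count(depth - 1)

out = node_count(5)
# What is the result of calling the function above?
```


node_count(5)
= 1 + node_count(4) + node_count(4)
= 1 + 2 * node_count(4)
node_count(k) = 2^(k+1) - 1
node_count(0) = 1
node_count(1) = 3
node_count(2) = 7
node_count(3) = 15
node_count(4) = 31
node_count(5) = 2^6 - 1 = 63


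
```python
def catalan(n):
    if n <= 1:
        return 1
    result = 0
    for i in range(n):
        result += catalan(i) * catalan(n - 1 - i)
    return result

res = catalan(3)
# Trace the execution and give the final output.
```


catalan(3)
= sum of catalan(i) * catalan(3-1-i) for i in 0..2
First compute sub-values bottom-up:
  catalan(0) = 1, catalan(1) = 1
  catalan(2) = 1*1 + 1*1 = 2
Now catalan(3):
  catalan(0)*catalan(2) = 1*2 = 2
  catalan(1)*catalan(1) = 1*1 = 1
  catalan(2)*catalan(0) = 2*1 = 2
= 2 + 1 + 2
= 5


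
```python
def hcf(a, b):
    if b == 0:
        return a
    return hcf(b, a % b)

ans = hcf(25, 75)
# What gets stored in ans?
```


hcf(25, 75)
= hcf(75, 25 % 75) = hcf(75, 25)
= hcf(25, 75 % 25) = hcf(25, 0)
b == 0, return a = 25


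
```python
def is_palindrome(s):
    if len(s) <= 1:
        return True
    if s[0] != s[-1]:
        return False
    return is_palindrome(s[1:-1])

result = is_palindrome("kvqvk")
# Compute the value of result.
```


is_palindrome("kvqvk")
"kvqvk": s[0]='k' == s[-1]='k' -> is_palindrome("vqv")
"vqv": s[0]='v' == s[-1]='v' -> is_palindrome("q")
"q": len <= 1 -> True
= True


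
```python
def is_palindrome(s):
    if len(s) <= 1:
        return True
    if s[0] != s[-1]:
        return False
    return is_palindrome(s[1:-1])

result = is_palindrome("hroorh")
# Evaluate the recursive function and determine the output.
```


is_palindrome("hroorh")
"hroorh": s[0]='h' == s[-1]='h' -> is_palindrome("roor")
"roor": s[0]='r' == s[-1]='r' -> is_palindrome("oo")
"oo": s[0]='o' == s[-1]='o' -> is_palindrome("")
"": len <= 1 -> True
= True


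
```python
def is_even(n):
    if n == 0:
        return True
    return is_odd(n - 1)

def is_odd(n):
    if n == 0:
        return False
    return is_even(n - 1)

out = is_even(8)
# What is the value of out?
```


is_even(8)
= is_odd(7)
= is_even(6)
= is_odd(5)
= is_even(4)
= is_odd(3)
= is_even(2)
= is_odd(1)
= is_even(0)
n == 0: return True
= True


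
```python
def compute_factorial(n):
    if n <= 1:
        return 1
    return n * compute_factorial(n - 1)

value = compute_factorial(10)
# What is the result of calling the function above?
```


compute_factorial(10)
= 10 * compute_factorial(9)
= 10 * 9 * compute_factorial(8)
= 10 * 9 * 8 * compute_factorial(7)
= 10 * 9 * 8 * 7 * compute_factorial(6)
= 10 * 9 * 8 * 7 * 6 * compute_factorial(5)
= 10 * 9 * 8 * 7 * 6 * 5 * compute_factorial(4)
= 10 * 9 * 8 * 7 * 6 * 5 * 4 * compute_factorial(3)
= 10 * 9 * 8 * 7 * 6 * 5 * 4 * 3 * compute_factorial(2)
= 10 * 9 * 8 * 7 * 6 * 5 * 4 * 3 * 2 * compute_factorial(1)
= 10 * 9 * 8 * 7 * 6 * 5 * 4 * 3 * 2 * 1
= 3628800


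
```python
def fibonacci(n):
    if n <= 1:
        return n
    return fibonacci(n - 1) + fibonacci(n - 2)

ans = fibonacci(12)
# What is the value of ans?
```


fibonacci(12)
= fibonacci(11) + fibonacci(10)
= (fibonacci(10) + fibonacci(9)) + fibonacci(10)
Computing bottom-up: fibonacci(0)=0, fibonacci(1)=1, fibonacci(2)=1, fibonacci(3)=2, fibonacci(4)=3, fibonacci(5)=5, fibonacci(6)=8, fibonacci(7)=13, fibonacci(8)=21, fibonacci(9)=34, fibonacci(10)=55, fibonacci(11)=89, fibonacci(12)=144
= 144


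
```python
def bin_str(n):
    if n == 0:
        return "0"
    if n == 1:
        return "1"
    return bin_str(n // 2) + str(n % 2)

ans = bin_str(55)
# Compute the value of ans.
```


bin_str(55)
= bin_str(27) + "1"
= bin_str(13) + "1" + "1"
= bin_str(6) + "1" + "1" + "1"
= bin_str(3) + "0" + "1" + "1" + "1"
= bin_str(1) + "1" + "0" + "1" + "1" + "1"
= "1" + "1" + "0" + "1" + "1" + "1"
= "110111"


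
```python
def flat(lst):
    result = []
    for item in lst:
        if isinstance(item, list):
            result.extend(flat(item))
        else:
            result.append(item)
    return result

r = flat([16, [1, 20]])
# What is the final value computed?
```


flat([16, [1, 20]])
Processing each element:
  16 is not a list -> append 16
  [1, 20] is a list -> flat recursively -> [1, 20]
= [16, 1, 20]


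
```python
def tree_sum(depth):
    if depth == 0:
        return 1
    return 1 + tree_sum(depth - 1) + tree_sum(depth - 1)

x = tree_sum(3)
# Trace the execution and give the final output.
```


tree_sum(3)
= 1 + tree_sum(2) + tree_sum(2)
= 1 + 2 * tree_sum(2)
tree_sum(k) = 2^(k+1) - 1
tree_sum(0) = 1
tree_sum(1) = 3
tree_sum(2) = 7
tree_sum(3) = 15
tree_sum(3) = 2^4 - 1 = 15


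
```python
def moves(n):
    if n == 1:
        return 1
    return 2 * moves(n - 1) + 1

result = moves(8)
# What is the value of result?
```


moves(8)
= 2 * moves(7) + 1
= 2 * (2 * moves(6) + 1) + 1
= 2 * (2 * (2 * moves(5) + 1) + 1) + 1
= 2 * (2 * (2 * (2 * moves(4) + 1) + 1) + 1) + 1
= 2 * (2 * (2 * (2 * (2 * moves(3) + 1) + 1) + 1) + 1) + 1
= 2 * (2 * (2 * (2 * (2 * (2 * moves(2) + 1) + 1) + 1) + 1) + 1) + 1
= 2 * (2 * (2 * (2 * (2 * (2 * (2 * moves(1) + 1) + 1) + 1) + 1) + 1) + 1) + 1
Now compute bottom-up:
moves(1) = 1
moves(2) = 2 * 1 + 1 = 3
moves(3) = 2 * 3 + 1 = 7
moves(4) = 2 * 7 + 1 = 15
moves(5) = 2 * 15 + 1 = 31
moves(6) = 2 * 31 + 1 = 63
moves(7) = 2 * 63 + 1 = 127
moves(8) = 2 * 127 + 1 = 255
= 255


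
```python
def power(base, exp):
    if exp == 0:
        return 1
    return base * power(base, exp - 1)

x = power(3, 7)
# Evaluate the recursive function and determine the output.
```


power(3, 7)
= 3 * power(3, 6)
= 3 * 3 * power(3, 5)
= 3 * 3 * 3 * power(3, 4)
= 3 * 3 * 3 * 3 * power(3, 3)
= 3 * 3 * 3 * 3 * 3 * power(3, 2)
= 3 * 3 * 3 * 3 * 3 * 3 * power(3, 1)
= 3 * 3 * 3 * 3 * 3 * 3 * 3 * power(3, 0)
= 3 * 3 * 3 * 3 * 3 * 3 * 3 * 1
= 2187


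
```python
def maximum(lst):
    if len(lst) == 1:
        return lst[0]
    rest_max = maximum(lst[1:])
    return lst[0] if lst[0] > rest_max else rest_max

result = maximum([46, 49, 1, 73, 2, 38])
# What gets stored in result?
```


maximum([46, 49, 1, 73, 2, 38])
= compare 46 with maximum([49, 1, 73, 2, 38])
= compare 49 with maximum([1, 73, 2, 38])
= compare 1 with maximum([73, 2, 38])
= compare 73 with maximum([2, 38])
= compare 2 with maximum([38])
Base: maximum([38]) = 38
compare 2 with 38: max = 38
compare 73 with 38: max = 73
compare 1 with 73: max = 73
compare 49 with 73: max = 73
compare 46 with 73: max = 73
= 73


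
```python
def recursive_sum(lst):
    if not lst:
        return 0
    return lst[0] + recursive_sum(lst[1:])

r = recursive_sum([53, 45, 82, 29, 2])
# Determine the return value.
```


recursive_sum([53, 45, 82, 29, 2])
= 53 + recursive_sum([45, 82, 29, 2])
= 53 + 45 + recursive_sum([82, 29, 2])
= 53 + 45 + 82 + recursive_sum([29, 2])
= 53 + 45 + 82 + 29 + recursive_sum([2])
= 53 + 45 + 82 + 29 + 2 + recursive_sum([])
= 53 + 45 + 82 + 29 + 2 + 0
= 211


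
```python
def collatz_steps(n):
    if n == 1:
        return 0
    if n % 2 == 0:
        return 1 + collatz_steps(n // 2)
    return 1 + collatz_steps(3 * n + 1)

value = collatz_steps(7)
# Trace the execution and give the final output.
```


collatz_steps(7)
7 is odd -> 3*7+1 = 22 -> collatz_steps(22)
22 is even -> collatz_steps(11)
11 is odd -> 3*11+1 = 34 -> collatz_steps(34)
34 is even -> collatz_steps(17)
17 is odd -> 3*17+1 = 52 -> collatz_steps(52)
52 is even -> collatz_steps(26)
26 is even -> collatz_steps(13)
13 is odd -> 3*13+1 = 40 -> collatz_steps(40)
40 is even -> collatz_steps(20)
20 is even -> collatz_steps(10)
10 is even -> collatz_steps(5)
5 is odd -> 3*5+1 = 16 -> collatz_steps(16)
16 is even -> collatz_steps(8)
8 is even -> collatz_steps(4)
4 is even -> collatz_steps(2)
2 is even -> collatz_steps(1)
Reached 1 after 16 steps
= 16


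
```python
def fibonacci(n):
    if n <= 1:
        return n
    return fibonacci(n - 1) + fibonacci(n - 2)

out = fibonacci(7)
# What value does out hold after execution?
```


fibonacci(7)
= fibonacci(6) + fibonacci(5)
= (fibonacci(5) + fibonacci(4)) + fibonacci(5)
Computing bottom-up: fibonacci(0)=0, fibonacci(1)=1, fibonacci(2)=1, fibonacci(3)=2, fibonacci(4)=3, fibonacci(5)=5, fibonacci(6)=8, fibonacci(7)=13
= 13


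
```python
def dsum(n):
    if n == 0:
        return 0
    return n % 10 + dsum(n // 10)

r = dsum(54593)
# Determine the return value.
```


dsum(54593)
= 3 + dsum(5459)
= 3 + 9 + dsum(545)
= 3 + 9 + 5 + dsum(54)
= 3 + 9 + 5 + 4 + dsum(5)
= 3 + 9 + 5 + 4 + 5 + dsum(0)
= 3 + 9 + 5 + 4 + 5 + 0
= 26


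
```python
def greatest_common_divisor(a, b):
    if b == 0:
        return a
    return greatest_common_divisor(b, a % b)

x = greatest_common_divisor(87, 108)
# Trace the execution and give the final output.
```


greatest_common_divisor(87, 108)
= greatest_common_divisor(108, 87 % 108) = greatest_common_divisor(108, 87)
= greatest_common_divisor(87, 108 % 87) = greatest_common_divisor(87, 21)
= greatest_common_divisor(21, 87 % 21) = greatest_common_divisor(21, 3)
= greatest_common_divisor(3, 21 % 3) = greatest_common_divisor(3, 0)
b == 0, return a = 3


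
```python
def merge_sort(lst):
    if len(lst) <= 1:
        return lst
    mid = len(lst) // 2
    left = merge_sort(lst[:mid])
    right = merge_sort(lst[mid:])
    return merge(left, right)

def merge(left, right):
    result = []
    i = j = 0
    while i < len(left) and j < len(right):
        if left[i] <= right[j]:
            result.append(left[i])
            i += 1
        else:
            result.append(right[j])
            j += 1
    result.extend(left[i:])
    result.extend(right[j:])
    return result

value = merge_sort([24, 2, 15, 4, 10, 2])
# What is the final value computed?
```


merge_sort([24, 2, 15, 4, 10, 2])
Split into [24, 2, 15] and [4, 10, 2]
Left sorted: [2, 15, 24]
Right sorted: [2, 4, 10]
Merge [2, 15, 24] and [2, 4, 10]
= [2, 2, 4, 10, 15, 24]


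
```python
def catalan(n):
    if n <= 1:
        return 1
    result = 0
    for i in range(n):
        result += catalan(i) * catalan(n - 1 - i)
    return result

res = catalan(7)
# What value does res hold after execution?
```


catalan(7)
= sum of catalan(i) * catalan(7-1-i) for i in 0..6
First compute sub-values bottom-up:
  catalan(0) = 1, catalan(1) = 1
  catalan(2) = 1*1 + 1*1 = 2
  catalan(3) = 1*2 + 1*1 + 2*1 = 5
  catalan(4) = 1*5 + 1*2 + 2*1 + 5*1 = 14
  catalan(5) = 1*14 + 1*5 + 2*2 + 5*1 + 14*1 = 42
  catalan(6) = 1*42 + 1*14 + 2*5 + 5*2 + 14*1 + 42*1 = 132
Now catalan(7):
  catalan(0)*catalan(6) = 1*132 = 132
  catalan(1)*catalan(5) = 1*42 = 42
  catalan(2)*catalan(4) = 2*14 = 28
  catalan(3)*catalan(3) = 5*5 = 25
  catalan(4)*catalan(2) = 14*2 = 28
  catalan(5)*catalan(1) = 42*1 = 42
  catalan(6)*catalan(0) = 132*1 = 132
= 132 + 42 + 28 + 25 + 28 + 42 + 132
= 429


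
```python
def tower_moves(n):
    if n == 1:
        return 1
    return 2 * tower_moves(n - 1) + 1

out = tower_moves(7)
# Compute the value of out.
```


tower_moves(7)
= 2 * tower_moves(6) + 1
= 2 * (2 * tower_moves(5) + 1) + 1
= 2 * (2 * (2 * tower_moves(4) + 1) + 1) + 1
= 2 * (2 * (2 * (2 * tower_moves(3) + 1) + 1) + 1) + 1
= 2 * (2 * (2 * (2 * (2 * tower_moves(2) + 1) + 1) + 1) + 1) + 1
= 2 * (2 * (2 * (2 * (2 * (2 * tower_moves(1) + 1) + 1) + 1) + 1) + 1) + 1
Now compute bottom-up:
tower_moves(1) = 1
tower_moves(2) = 2 * 1 + 1 = 3
tower_moves(3) = 2 * 3 + 1 = 7
tower_moves(4) = 2 * 7 + 1 = 15
tower_moves(5) = 2 * 15 + 1 = 31
tower_moves(6) = 2 * 31 + 1 = 63
tower_moves(7) = 2 * 63 + 1 = 127
= 127


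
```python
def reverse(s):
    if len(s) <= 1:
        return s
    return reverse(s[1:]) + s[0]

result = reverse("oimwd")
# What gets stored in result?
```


reverse("oimwd")
= reverse("imwd") + "o"
= reverse("mwd") + "i" + "o"
= reverse("wd") + "m" + "i" + "o"
= reverse("d") + "w" + "m" + "i" + "o"
= "d" + "w" + "m" + "i" + "o"
= "dwmio"


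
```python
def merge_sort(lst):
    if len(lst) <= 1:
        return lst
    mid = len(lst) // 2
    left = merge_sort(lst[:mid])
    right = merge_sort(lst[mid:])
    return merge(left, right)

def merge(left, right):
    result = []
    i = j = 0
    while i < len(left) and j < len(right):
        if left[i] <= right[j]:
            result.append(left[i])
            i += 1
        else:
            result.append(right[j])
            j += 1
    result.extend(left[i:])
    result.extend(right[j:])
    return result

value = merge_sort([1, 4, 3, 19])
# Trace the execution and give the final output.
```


merge_sort([1, 4, 3, 19])
Split into [1, 4] and [3, 19]
Left sorted: [1, 4]
Right sorted: [3, 19]
Merge [1, 4] and [3, 19]
= [1, 3, 4, 19]


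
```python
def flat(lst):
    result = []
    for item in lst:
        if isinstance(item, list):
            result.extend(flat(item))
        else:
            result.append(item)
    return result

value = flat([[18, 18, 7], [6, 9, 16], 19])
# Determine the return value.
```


flat([[18, 18, 7], [6, 9, 16], 19])
Processing each element:
  [18, 18, 7] is a list -> flat recursively -> [18, 18, 7]
  [6, 9, 16] is a list -> flat recursively -> [6, 9, 16]
  19 is not a list -> append 19
= [18, 18, 7, 6, 9, 16, 19]


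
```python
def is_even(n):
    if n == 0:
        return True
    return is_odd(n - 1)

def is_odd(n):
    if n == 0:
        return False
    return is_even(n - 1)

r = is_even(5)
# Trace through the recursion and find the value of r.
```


is_even(5)
= is_odd(4)
= is_even(3)
= is_odd(2)
= is_even(1)
= is_odd(0)
n == 0: return False
= False


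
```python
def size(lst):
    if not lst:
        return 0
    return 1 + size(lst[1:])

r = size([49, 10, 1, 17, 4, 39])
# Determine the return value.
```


size([49, 10, 1, 17, 4, 39])
= 1 + size([10, 1, 17, 4, 39])
= 1 + 1 + size([1, 17, 4, 39])
= 1 + 1 + 1 + size([17, 4, 39])
= 1 + 1 + 1 + 1 + size([4, 39])
= 1 + 1 + 1 + 1 + 1 + size([39])
= 1 + 1 + 1 + 1 + 1 + 1 + size([])
= 1 + 1 + 1 + 1 + 1 + 1 + 0
= 6


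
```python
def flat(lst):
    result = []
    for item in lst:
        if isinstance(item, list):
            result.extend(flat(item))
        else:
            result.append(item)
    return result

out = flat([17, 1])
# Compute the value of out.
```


flat([17, 1])
Processing each element:
  17 is not a list -> append 17
  1 is not a list -> append 1
= [17, 1]


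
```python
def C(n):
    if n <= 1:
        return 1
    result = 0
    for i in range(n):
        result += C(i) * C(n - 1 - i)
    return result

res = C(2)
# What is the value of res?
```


C(2)
= sum of C(i) * C(2-1-i) for i in 0..1
  C(0)*C(1) = 1*1 = 1
  C(1)*C(0) = 1*1 = 1
= 1 + 1
= 2


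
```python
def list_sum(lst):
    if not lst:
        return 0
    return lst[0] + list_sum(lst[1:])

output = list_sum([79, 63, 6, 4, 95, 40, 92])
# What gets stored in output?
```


list_sum([79, 63, 6, 4, 95, 40, 92])
= 79 + list_sum([63, 6, 4, 95, 40, 92])
= 79 + 63 + list_sum([6, 4, 95, 40, 92])
= 79 + 63 + 6 + list_sum([4, 95, 40, 92])
= 79 + 63 + 6 + 4 + list_sum([95, 40, 92])
= 79 + 63 + 6 + 4 + 95 + list_sum([40, 92])
= 79 + 63 + 6 + 4 + 95 + 40 + list_sum([92])
= 79 + 63 + 6 + 4 + 95 + 40 + 92 + list_sum([])
= 79 + 63 + 6 + 4 + 95 + 40 + 92 + 0
= 379


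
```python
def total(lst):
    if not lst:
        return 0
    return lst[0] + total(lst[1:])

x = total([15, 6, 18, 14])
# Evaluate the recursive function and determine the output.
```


total([15, 6, 18, 14])
= 15 + total([6, 18, 14])
= 15 + 6 + total([18, 14])
= 15 + 6 + 18 + total([14])
= 15 + 6 + 18 + 14 + total([])
= 15 + 6 + 18 + 14 + 0
= 53


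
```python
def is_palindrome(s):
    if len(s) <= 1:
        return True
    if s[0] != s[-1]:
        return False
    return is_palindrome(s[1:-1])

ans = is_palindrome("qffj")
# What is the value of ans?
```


is_palindrome("qffj")
"qffj": s[0]='q' != s[-1]='j' -> False
= False


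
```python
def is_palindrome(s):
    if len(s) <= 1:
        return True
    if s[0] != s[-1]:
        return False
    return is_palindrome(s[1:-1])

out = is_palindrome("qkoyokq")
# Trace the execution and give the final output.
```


is_palindrome("qkoyokq")
"qkoyokq": s[0]='q' == s[-1]='q' -> is_palindrome("koyok")
"koyok": s[0]='k' == s[-1]='k' -> is_palindrome("oyo")
"oyo": s[0]='o' == s[-1]='o' -> is_palindrome("y")
"y": len <= 1 -> True
= True


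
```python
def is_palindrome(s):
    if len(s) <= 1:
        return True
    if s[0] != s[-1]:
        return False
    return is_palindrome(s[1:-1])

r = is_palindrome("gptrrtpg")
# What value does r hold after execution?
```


is_palindrome("gptrrtpg")
"gptrrtpg": s[0]='g' == s[-1]='g' -> is_palindrome("ptrrtp")
"ptrrtp": s[0]='p' == s[-1]='p' -> is_palindrome("trrt")
"trrt": s[0]='t' == s[-1]='t' -> is_palindrome("rr")
"rr": s[0]='r' == s[-1]='r' -> is_palindrome("")
"": len <= 1 -> True
= True


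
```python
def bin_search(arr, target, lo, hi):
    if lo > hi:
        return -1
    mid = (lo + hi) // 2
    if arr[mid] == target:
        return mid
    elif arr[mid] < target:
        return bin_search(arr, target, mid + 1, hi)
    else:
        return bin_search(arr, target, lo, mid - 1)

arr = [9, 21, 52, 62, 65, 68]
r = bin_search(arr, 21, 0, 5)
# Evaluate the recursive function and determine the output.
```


bin_search(arr, 21, 0, 5)
lo=0, hi=5, mid=2, arr[mid]=52
52 > 21, search left half
lo=0, hi=1, mid=0, arr[mid]=9
9 < 21, search right half
lo=1, hi=1, mid=1, arr[mid]=21
arr[1] == 21, found at index 1
= 1


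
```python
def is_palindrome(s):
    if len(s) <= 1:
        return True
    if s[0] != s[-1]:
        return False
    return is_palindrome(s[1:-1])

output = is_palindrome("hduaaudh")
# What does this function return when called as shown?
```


is_palindrome("hduaaudh")
"hduaaudh": s[0]='h' == s[-1]='h' -> is_palindrome("duaaud")
"duaaud": s[0]='d' == s[-1]='d' -> is_palindrome("uaau")
"uaau": s[0]='u' == s[-1]='u' -> is_palindrome("aa")
"aa": s[0]='a' == s[-1]='a' -> is_palindrome("")
"": len <= 1 -> True
= True


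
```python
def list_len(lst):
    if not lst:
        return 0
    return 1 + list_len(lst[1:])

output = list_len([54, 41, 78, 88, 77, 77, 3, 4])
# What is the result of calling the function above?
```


list_len([54, 41, 78, 88, 77, 77, 3, 4])
= 1 + list_len([41, 78, 88, 77, 77, 3, 4])
= 1 + 1 + list_len([78, 88, 77, 77, 3, 4])
= 1 + 1 + 1 + list_len([88, 77, 77, 3, 4])
= 1 + 1 + 1 + 1 + list_len([77, 77, 3, 4])
= 1 + 1 + 1 + 1 + 1 + list_len([77, 3, 4])
= 1 + 1 + 1 + 1 + 1 + 1 + list_len([3, 4])
= 1 + 1 + 1 + 1 + 1 + 1 + 1 + list_len([4])
= 1 + 1 + 1 + 1 + 1 + 1 + 1 + 1 + list_len([])
= 1 + 1 + 1 + 1 + 1 + 1 + 1 + 1 + 0
= 8


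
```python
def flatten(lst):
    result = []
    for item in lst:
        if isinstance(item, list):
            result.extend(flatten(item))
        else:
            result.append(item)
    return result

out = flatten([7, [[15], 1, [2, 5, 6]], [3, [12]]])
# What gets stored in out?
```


flatten([7, [[15], 1, [2, 5, 6]], [3, [12]]])
Processing each element:
  7 is not a list -> append 7
  [[15], 1, [2, 5, 6]] is a list -> flatten recursively -> [15, 1, 2, 5, 6]
  [3, [12]] is a list -> flatten recursively -> [3, 12]
= [7, 15, 1, 2, 5, 6, 3, 12]


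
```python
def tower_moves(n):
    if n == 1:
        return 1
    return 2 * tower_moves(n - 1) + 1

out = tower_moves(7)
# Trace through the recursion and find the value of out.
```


tower_moves(7)
= 2 * tower_moves(6) + 1
= 2 * (2 * tower_moves(5) + 1) + 1
= 2 * (2 * (2 * tower_moves(4) + 1) + 1) + 1
= 2 * (2 * (2 * (2 * tower_moves(3) + 1) + 1) + 1) + 1
= 2 * (2 * (2 * (2 * (2 * tower_moves(2) + 1) + 1) + 1) + 1) + 1
= 2 * (2 * (2 * (2 * (2 * (2 * tower_moves(1) + 1) + 1) + 1) + 1) + 1) + 1
Now compute bottom-up:
tower_moves(1) = 1
tower_moves(2) = 2 * 1 + 1 = 3
tower_moves(3) = 2 * 3 + 1 = 7
tower_moves(4) = 2 * 7 + 1 = 15
tower_moves(5) = 2 * 15 + 1 = 31
tower_moves(6) = 2 * 31 + 1 = 63
tower_moves(7) = 2 * 63 + 1 = 127
= 127


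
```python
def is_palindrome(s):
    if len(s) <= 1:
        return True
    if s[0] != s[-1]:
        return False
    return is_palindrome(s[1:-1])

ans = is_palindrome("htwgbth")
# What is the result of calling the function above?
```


is_palindrome("htwgbth")
"htwgbth": s[0]='h' == s[-1]='h' -> is_palindrome("twgbt")
"twgbt": s[0]='t' == s[-1]='t' -> is_palindrome("wgb")
"wgb": s[0]='w' != s[-1]='b' -> False
= False


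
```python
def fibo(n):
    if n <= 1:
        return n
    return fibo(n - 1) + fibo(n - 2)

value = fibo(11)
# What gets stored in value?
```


fibo(11)
= fibo(10) + fibo(9)
= (fibo(9) + fibo(8)) + fibo(9)
Computing bottom-up: fibo(0)=0, fibo(1)=1, fibo(2)=1, fibo(3)=2, fibo(4)=3, fibo(5)=5, fibo(6)=8, fibo(7)=13, fibo(8)=21, fibo(9)=34, fibo(10)=55, fibo(11)=89
= 89


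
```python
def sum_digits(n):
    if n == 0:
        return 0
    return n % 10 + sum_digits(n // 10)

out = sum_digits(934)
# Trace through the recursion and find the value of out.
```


sum_digits(934)
= 4 + sum_digits(93)
= 4 + 3 + sum_digits(9)
= 4 + 3 + 9 + sum_digits(0)
= 4 + 3 + 9 + 0
= 16


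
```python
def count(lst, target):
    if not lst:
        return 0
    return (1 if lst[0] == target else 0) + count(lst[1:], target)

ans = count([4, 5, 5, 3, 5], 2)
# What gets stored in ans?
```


count([4, 5, 5, 3, 5], 2)
lst[0]=4 != 2: 0 + count([5, 5, 3, 5], 2)
lst[0]=5 != 2: 0 + count([5, 3, 5], 2)
lst[0]=5 != 2: 0 + count([3, 5], 2)
lst[0]=3 != 2: 0 + count([5], 2)
lst[0]=5 != 2: 0 + count([], 2)
= 0


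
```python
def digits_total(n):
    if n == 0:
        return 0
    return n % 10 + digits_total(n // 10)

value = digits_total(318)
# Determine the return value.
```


digits_total(318)
= 8 + digits_total(31)
= 8 + 1 + digits_total(3)
= 8 + 1 + 3 + digits_total(0)
= 8 + 1 + 3 + 0
= 12


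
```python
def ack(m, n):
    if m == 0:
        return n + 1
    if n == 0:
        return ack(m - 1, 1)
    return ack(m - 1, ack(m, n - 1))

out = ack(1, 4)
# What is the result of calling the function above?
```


ack(1, 4)
= ack(0, ack(1, 3))
First compute ack(1, 3) = 5
= ack(0, 5)
= 6
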